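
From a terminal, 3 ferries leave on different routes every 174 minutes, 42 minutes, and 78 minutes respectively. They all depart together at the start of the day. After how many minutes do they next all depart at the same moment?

15834 minutes

They coincide at every common multiple of the periods; the first is the LCM.
174 = 2 × 3 × 29
42 = 2 × 3 × 7
78 = 2 × 3 × 13
LCM(174, 42, 78) = 2 × 3 × 7 × 13 × 29 = 15834.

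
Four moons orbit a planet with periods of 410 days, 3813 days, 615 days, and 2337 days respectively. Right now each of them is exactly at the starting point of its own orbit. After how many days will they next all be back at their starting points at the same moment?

724470 days

They coincide at every common multiple of the periods; the first is the LCM.
410 = 2 × 5 × 41
3813 = 3 × 31 × 41
615 = 3 × 5 × 41
2337 = 3 × 19 × 41
LCM(410, 3813, 615, 2337) = 2 × 3 × 5 × 19 × 31 × 41 = 724470.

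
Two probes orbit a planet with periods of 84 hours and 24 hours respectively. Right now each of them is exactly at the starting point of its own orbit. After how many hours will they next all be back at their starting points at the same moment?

168 hours

We need the least common multiple of the intervals.
84 = 2^2 × 3 × 7
24 = 2^3 × 3
LCM(84, 24) = 2^3 × 3 × 7 = 168.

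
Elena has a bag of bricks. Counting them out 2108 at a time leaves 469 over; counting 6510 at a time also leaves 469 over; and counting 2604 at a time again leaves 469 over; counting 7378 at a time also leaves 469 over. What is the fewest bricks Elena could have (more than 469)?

221809

N − 469 must be a common multiple of 2108, 6510, 2604, and 7378.
2108 = 2^2 × 17 × 31
6510 = 2 × 3 × 5 × 7 × 31
2604 = 2^2 × 3 × 7 × 31
7378 = 2 × 7 × 17 × 31
LCM(2108, 6510, 2604, 7378) = 2^2 × 3 × 5 × 7 × 17 × 31 = 221340.
Smallest N > 469 is LCM + 469 = 221340 + 469 = 221809.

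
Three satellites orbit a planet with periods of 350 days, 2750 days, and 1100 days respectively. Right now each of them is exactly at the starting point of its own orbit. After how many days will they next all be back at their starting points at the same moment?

38500 days

They coincide at every common multiple of the periods; the first is the LCM.
350 = 2 × 5^2 × 7
2750 = 2 × 5^3 × 11
1100 = 2^2 × 5^2 × 11
LCM(350, 2750, 1100) = 2^2 × 5^3 × 7 × 11 = 38500.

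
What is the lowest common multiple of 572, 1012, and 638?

572 = 2^2 × 11 × 13
1012 = 2^2 × 11 × 23
638 = 2 × 11 × 29
LCM(572, 1012, 638) = 2^2 × 11 × 13 × 23 × 29 = 381524.

381524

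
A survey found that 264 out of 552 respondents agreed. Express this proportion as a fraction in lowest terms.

264 = 2^3 × 3 × 11
552 = 2^3 × 3 × 23
gcd(264, 552) = 2^3 × 3 = 24.
Divide numerator and denominator by 24: 264/552 = 11/23.

11/23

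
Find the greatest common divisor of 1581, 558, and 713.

31

1581 = 3 × 17 × 31
558 = 2 × 3^2 × 31
713 = 23 × 31
gcd(1581, 558, 713) = 31.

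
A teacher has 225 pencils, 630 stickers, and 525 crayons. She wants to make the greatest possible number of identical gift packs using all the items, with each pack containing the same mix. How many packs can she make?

15 packs

The pack count must divide each quantity, so the greatest is gcd(225, 630, 525).
225 = 3^2 × 5^2
630 = 2 × 3^2 × 5 × 7
525 = 3 × 5^2 × 7
gcd(225, 630, 525) = 3 × 5 = 15.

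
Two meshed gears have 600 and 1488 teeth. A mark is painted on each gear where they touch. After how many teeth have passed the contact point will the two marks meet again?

37200 teeth

They coincide at every common multiple of the periods; the first is the LCM.
600 = 2^3 × 3 × 5^2
1488 = 2^4 × 3 × 31
LCM(600, 1488) = 2^4 × 3 × 5^2 × 31 = 37200.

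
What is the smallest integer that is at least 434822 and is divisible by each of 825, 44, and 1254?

The integer must be a common multiple of 825, 44, and 1254, so a multiple of their LCM.
825 = 3 × 5^2 × 11
44 = 2^2 × 11
1254 = 2 × 3 × 11 × 19
LCM(825, 44, 1254) = 2^2 × 3 × 5^2 × 11 × 19 = 62700.
Smallest multiple of 62700 that is ≥ 434822: ⌈434822/62700⌉ × 62700 = 7 × 62700 = 438900.

438900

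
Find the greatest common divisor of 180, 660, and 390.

180 = 2^2 × 3^2 × 5
660 = 2^2 × 3 × 5 × 11
390 = 2 × 3 × 5 × 13
gcd(180, 660, 390) = 2 × 3 × 5 = 30.

30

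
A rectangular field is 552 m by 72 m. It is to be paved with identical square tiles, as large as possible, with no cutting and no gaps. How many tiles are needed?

69

Tile side = gcd(552, 72).
552 = 2^3 × 3 × 23
72 = 2^3 × 3^2
gcd(552, 72) = 2^3 × 3 = 24.
Tiles: (552/24) × (72/24) = 23 × 3 = 69.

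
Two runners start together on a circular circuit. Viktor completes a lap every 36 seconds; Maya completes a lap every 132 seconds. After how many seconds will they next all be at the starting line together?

396 seconds

They coincide at every common multiple of the periods; the first is the LCM.
36 = 2^2 × 3^2
132 = 2^2 × 3 × 11
LCM(36, 132) = 2^2 × 3^2 × 11 = 396.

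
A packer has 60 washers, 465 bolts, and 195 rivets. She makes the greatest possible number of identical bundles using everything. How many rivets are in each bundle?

13

Number of bundles = gcd(60, 465, 195).
60 = 2^2 × 3 × 5
465 = 3 × 5 × 31
195 = 3 × 5 × 13
gcd(60, 465, 195) = 3 × 5 = 15.
rivets per bundle = 195 / 15 = 13.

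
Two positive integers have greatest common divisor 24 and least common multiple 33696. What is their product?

808704

For any two positive integers, gcd × lcm = product = 24 × 33696 = 808704.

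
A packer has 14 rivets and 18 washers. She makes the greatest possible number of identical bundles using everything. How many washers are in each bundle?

9

Number of bundles = gcd(14, 18).
14 = 2 × 7
18 = 2 × 3^2
gcd(14, 18) = 2.
washers per bundle = 18 / 2 = 9.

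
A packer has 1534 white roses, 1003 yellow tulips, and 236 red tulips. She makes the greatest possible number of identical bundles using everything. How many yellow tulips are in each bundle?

17

Number of bundles = gcd(1534, 1003, 236).
1534 = 2 × 13 × 59
1003 = 17 × 59
236 = 2^2 × 59
gcd(1534, 1003, 236) = 59.
yellow tulips per bundle = 1003 / 59 = 17.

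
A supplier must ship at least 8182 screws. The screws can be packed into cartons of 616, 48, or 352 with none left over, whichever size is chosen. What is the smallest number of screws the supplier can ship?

14784

The number of screws must be a common multiple of 616, 48, and 352, so a multiple of their LCM.
616 = 2^3 × 7 × 11
48 = 2^4 × 3
352 = 2^5 × 11
LCM(616, 48, 352) = 2^5 × 3 × 7 × 11 = 7392.
Smallest multiple of 7392 that is ≥ 8182: ⌈8182/7392⌉ × 7392 = 2 × 7392 = 14784.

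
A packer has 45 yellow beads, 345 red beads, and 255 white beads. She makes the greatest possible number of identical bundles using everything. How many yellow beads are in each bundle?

Number of bundles = gcd(45, 345, 255).
45 = 3^2 × 5
345 = 3 × 5 × 23
255 = 3 × 5 × 17
gcd(45, 345, 255) = 3 × 5 = 15.
yellow beads per bundle = 45 / 15 = 3.

3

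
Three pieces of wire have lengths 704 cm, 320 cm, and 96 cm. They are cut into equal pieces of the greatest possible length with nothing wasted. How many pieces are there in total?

Piece length = gcd(704, 320, 96).
704 = 2^6 × 11
320 = 2^6 × 5
96 = 2^5 × 3
gcd(704, 320, 96) = 2^5 = 32.
Total pieces = 704/32 + 320/32 + 96/32 = 22 + 10 + 3 = 35.

35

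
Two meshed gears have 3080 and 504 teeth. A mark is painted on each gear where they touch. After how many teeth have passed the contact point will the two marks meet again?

27720 teeth

They coincide at every common multiple of the periods; the first is the LCM.
3080 = 2^3 × 5 × 7 × 11
504 = 2^3 × 3^2 × 7
LCM(3080, 504) = 2^3 × 3^2 × 5 × 7 × 11 = 27720.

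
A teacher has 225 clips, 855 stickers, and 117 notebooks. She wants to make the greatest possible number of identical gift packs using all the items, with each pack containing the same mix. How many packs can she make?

9 packs

The pack count must divide each quantity, so the greatest is gcd(225, 855, 117).
225 = 3^2 × 5^2
855 = 3^2 × 5 × 19
117 = 3^2 × 13
gcd(225, 855, 117) = 3^2 = 9.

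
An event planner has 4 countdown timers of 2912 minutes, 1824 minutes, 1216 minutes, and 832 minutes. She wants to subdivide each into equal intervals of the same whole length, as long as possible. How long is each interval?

32 minutes

The interval must divide each timer length; the longest such is the gcd.
2912 = 2^5 × 7 × 13
1824 = 2^5 × 3 × 19
1216 = 2^6 × 19
832 = 2^6 × 13
gcd(2912, 1824, 1216, 832) = 2^5 = 32.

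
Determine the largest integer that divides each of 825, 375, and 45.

15

825 = 3 × 5^2 × 11
375 = 3 × 5^3
45 = 3^2 × 5
gcd(825, 375, 45) = 3 × 5 = 15.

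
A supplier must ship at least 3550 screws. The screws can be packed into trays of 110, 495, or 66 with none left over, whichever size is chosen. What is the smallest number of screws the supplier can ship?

The number of screws must be a common multiple of 110, 495, and 66, so a multiple of their LCM.
110 = 2 × 5 × 11
495 = 3^2 × 5 × 11
66 = 2 × 3 × 11
LCM(110, 495, 66) = 2 × 3^2 × 5 × 11 = 990.
Smallest multiple of 990 that is ≥ 3550: ⌈3550/990⌉ × 990 = 4 × 990 = 3960.

3960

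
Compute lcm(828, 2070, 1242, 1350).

62100

828 = 2^2 × 3^2 × 23
2070 = 2 × 3^2 × 5 × 23
1242 = 2 × 3^3 × 23
1350 = 2 × 3^3 × 5^2
LCM(828, 2070, 1242, 1350) = 2^2 × 3^3 × 5^2 × 23 = 62100.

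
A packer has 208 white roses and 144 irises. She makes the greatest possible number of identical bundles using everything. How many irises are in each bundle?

Number of bundles = gcd(208, 144).
208 = 2^4 × 13
144 = 2^4 × 3^2
gcd(208, 144) = 2^4 = 16.
irises per bundle = 144 / 16 = 9.

9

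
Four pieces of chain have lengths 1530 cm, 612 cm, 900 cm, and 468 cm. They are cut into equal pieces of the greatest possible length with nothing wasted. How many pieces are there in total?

Piece length = gcd(1530, 612, 900, 468).
1530 = 2 × 3^2 × 5 × 17
612 = 2^2 × 3^2 × 17
900 = 2^2 × 3^2 × 5^2
468 = 2^2 × 3^2 × 13
gcd(1530, 612, 900, 468) = 2 × 3^2 = 18.
Total pieces = 1530/18 + 612/18 + 900/18 + 468/18 = 85 + 34 + 50 + 26 = 195.

195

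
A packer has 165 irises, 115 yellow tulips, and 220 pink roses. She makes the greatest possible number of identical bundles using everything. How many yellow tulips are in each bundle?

Number of bundles = gcd(165, 115, 220).
165 = 3 × 5 × 11
115 = 5 × 23
220 = 2^2 × 5 × 11
gcd(165, 115, 220) = 5.
yellow tulips per bundle = 115 / 5 = 23.

23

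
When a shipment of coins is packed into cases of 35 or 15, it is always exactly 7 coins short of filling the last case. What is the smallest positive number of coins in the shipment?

98

Being 7 short of a full case of size k means N ≡ −7 (mod k), i.e. N + 7 is a multiple of each size.
35 = 5 × 7
15 = 3 × 5
LCM(35, 15) = 3 × 5 × 7 = 105.
Smallest positive N is 105 − 7 = 98.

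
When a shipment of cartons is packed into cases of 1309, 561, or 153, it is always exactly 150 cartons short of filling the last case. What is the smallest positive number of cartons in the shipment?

11631

Being 150 short of a full case of size k means N ≡ −150 (mod k), i.e. N + 150 is a multiple of each size.
1309 = 7 × 11 × 17
561 = 3 × 11 × 17
153 = 3^2 × 17
LCM(1309, 561, 153) = 3^2 × 7 × 11 × 17 = 11781.
Smallest positive N is 11781 − 150 = 11631.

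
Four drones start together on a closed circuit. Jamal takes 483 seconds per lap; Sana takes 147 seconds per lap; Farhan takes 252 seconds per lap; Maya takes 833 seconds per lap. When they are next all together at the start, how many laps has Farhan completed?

2737 laps

The first common completion time is the LCM of the periods.
483 = 3 × 7 × 23
147 = 3 × 7^2
252 = 2^2 × 3^2 × 7
833 = 7^2 × 17
LCM(483, 147, 252, 833) = 2^2 × 3^2 × 7^2 × 17 × 23 = 689724.
Laps for period 252: 689724 / 252 = 2737.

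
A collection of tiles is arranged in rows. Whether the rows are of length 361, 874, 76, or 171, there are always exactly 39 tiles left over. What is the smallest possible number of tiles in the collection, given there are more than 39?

N − 39 must be a common multiple of 361, 874, 76, and 171.
361 = 19^2
874 = 2 × 19 × 23
76 = 2^2 × 19
171 = 3^2 × 19
LCM(361, 874, 76, 171) = 2^2 × 3^2 × 19^2 × 23 = 298908.
Smallest N > 39 is LCM + 39 = 298908 + 39 = 298947.

298947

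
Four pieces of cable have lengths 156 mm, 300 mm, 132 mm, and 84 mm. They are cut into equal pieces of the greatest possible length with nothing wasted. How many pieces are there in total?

56

Piece length = gcd(156, 300, 132, 84).
156 = 2^2 × 3 × 13
300 = 2^2 × 3 × 5^2
132 = 2^2 × 3 × 11
84 = 2^2 × 3 × 7
gcd(156, 300, 132, 84) = 2^2 × 3 = 12.
Total pieces = 156/12 + 300/12 + 132/12 + 84/12 = 13 + 25 + 11 + 7 = 56.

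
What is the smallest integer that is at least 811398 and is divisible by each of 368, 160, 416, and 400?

The integer must be a common multiple of 368, 160, 416, and 400, so a multiple of their LCM.
368 = 2^4 × 23
160 = 2^5 × 5
416 = 2^5 × 13
400 = 2^4 × 5^2
LCM(368, 160, 416, 400) = 2^5 × 5^2 × 13 × 23 = 239200.
Smallest multiple of 239200 that is ≥ 811398: ⌈811398/239200⌉ × 239200 = 4 × 239200 = 956800.

956800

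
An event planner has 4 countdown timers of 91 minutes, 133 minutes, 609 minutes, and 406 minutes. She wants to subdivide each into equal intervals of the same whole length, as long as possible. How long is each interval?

The interval must divide each timer length; the longest such is the gcd.
91 = 7 × 13
133 = 7 × 19
609 = 3 × 7 × 29
406 = 2 × 7 × 29
gcd(91, 133, 609, 406) = 7.

7 minutes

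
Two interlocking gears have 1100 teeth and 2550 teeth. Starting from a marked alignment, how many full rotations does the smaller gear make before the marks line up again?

The first common completion time is the LCM of the periods.
1100 = 2^2 × 5^2 × 11
2550 = 2 × 3 × 5^2 × 17
LCM(1100, 2550) = 2^2 × 3 × 5^2 × 11 × 17 = 56100.
Rotations for period 1100: 56100 / 1100 = 51.

51 rotations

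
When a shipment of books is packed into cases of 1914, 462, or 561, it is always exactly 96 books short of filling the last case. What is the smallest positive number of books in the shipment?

227670

Being 96 short of a full case of size k means N ≡ −96 (mod k), i.e. N + 96 is a multiple of each size.
1914 = 2 × 3 × 11 × 29
462 = 2 × 3 × 7 × 11
561 = 3 × 11 × 17
LCM(1914, 462, 561) = 2 × 3 × 7 × 11 × 17 × 29 = 227766.
Smallest positive N is 227766 − 96 = 227670.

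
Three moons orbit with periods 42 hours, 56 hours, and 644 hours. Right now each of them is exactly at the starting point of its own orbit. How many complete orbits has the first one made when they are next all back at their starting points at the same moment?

All finish a whole number of cycles simultaneously at t = LCM of the periods.
42 = 2 × 3 × 7
56 = 2^3 × 7
644 = 2^2 × 7 × 23
LCM(42, 56, 644) = 2^3 × 3 × 7 × 23 = 3864.
Orbits for period 42: 3864 / 42 = 92.

92 orbits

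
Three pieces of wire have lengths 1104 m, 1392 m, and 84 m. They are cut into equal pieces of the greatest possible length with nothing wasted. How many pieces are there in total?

215

Piece length = gcd(1104, 1392, 84).
1104 = 2^4 × 3 × 23
1392 = 2^4 × 3 × 29
84 = 2^2 × 3 × 7
gcd(1104, 1392, 84) = 2^2 × 3 = 12.
Total pieces = 1104/12 + 1392/12 + 84/12 = 92 + 116 + 7 = 215.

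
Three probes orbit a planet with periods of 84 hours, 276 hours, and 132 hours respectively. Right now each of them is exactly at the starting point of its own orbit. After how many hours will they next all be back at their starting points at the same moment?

They coincide at every common multiple of the periods; the first is the LCM.
84 = 2^2 × 3 × 7
276 = 2^2 × 3 × 23
132 = 2^2 × 3 × 11
LCM(84, 276, 132) = 2^2 × 3 × 7 × 11 × 23 = 21252.

21252 hours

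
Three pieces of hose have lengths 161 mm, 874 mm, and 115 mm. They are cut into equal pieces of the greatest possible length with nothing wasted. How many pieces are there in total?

50

Piece length = gcd(161, 874, 115).
161 = 7 × 23
874 = 2 × 19 × 23
115 = 5 × 23
gcd(161, 874, 115) = 23.
Total pieces = 161/23 + 874/23 + 115/23 = 7 + 38 + 5 = 50.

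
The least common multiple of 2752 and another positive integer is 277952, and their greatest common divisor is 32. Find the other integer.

gcd × lcm = product of the two integers, so the other integer is (32 × 277952) / 2752 = 3232.

3232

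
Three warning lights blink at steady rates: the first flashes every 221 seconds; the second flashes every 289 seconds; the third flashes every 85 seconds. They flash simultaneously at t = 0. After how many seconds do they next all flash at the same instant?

18785 seconds

They coincide at every common multiple of the periods; the first is the LCM.
221 = 13 × 17
289 = 17^2
85 = 5 × 17
LCM(221, 289, 85) = 5 × 13 × 17^2 = 18785.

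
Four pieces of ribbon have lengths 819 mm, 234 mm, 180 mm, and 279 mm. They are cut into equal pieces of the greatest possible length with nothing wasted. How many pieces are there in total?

Piece length = gcd(819, 234, 180, 279).
819 = 3^2 × 7 × 13
234 = 2 × 3^2 × 13
180 = 2^2 × 3^2 × 5
279 = 3^2 × 31
gcd(819, 234, 180, 279) = 3^2 = 9.
Total pieces = 819/9 + 234/9 + 180/9 + 279/9 = 91 + 26 + 20 + 31 = 168.

168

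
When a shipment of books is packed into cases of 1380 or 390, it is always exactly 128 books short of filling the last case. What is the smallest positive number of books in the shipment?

Being 128 short of a full case of size k means N ≡ −128 (mod k), i.e. N + 128 is a multiple of each size.
1380 = 2^2 × 3 × 5 × 23
390 = 2 × 3 × 5 × 13
LCM(1380, 390) = 2^2 × 3 × 5 × 13 × 23 = 17940.
Smallest positive N is 17940 − 128 = 17812.

17812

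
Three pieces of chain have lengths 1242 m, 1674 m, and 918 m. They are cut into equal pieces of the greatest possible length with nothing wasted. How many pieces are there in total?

Piece length = gcd(1242, 1674, 918).
1242 = 2 × 3^3 × 23
1674 = 2 × 3^3 × 31
918 = 2 × 3^3 × 17
gcd(1242, 1674, 918) = 2 × 3^3 = 54.
Total pieces = 1242/54 + 1674/54 + 918/54 = 23 + 31 + 17 = 71.

71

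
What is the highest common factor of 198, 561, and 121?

11

198 = 2 × 3^2 × 11
561 = 3 × 11 × 17
121 = 11^2
gcd(198, 561, 121) = 11.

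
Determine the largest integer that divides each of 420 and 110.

10

420 = 2^2 × 3 × 5 × 7
110 = 2 × 5 × 11
gcd(420, 110) = 2 × 5 = 10.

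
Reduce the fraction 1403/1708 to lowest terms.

1403 = 23 × 61
1708 = 2^2 × 7 × 61
gcd(1403, 1708) = 61.
Divide numerator and denominator by 61: 1403/1708 = 23/28.

23/28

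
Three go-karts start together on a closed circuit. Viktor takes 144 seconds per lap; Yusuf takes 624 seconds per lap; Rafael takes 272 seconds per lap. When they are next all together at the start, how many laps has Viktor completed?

221 laps

All finish a whole number of cycles simultaneously at t = LCM of the periods.
144 = 2^4 × 3^2
624 = 2^4 × 3 × 13
272 = 2^4 × 17
LCM(144, 624, 272) = 2^4 × 3^2 × 13 × 17 = 31824.
Laps for period 144: 31824 / 144 = 221.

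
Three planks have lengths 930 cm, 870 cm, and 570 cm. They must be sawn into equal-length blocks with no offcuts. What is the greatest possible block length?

The block length must divide every plank, so the greatest is gcd(930, 870, 570).
930 = 2 × 3 × 5 × 31
870 = 2 × 3 × 5 × 29
570 = 2 × 3 × 5 × 19
gcd(930, 870, 570) = 2 × 3 × 5 = 30.

30 cm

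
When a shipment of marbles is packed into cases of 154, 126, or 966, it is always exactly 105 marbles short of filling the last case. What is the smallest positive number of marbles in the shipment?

31773

Being 105 short of a full case of size k means N ≡ −105 (mod k), i.e. N + 105 is a multiple of each size.
154 = 2 × 7 × 11
126 = 2 × 3^2 × 7
966 = 2 × 3 × 7 × 23
LCM(154, 126, 966) = 2 × 3^2 × 7 × 11 × 23 = 31878.
Smallest positive N is 31878 − 105 = 31773.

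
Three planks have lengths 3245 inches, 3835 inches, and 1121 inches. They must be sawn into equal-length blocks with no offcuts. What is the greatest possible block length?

The block length must divide every plank, so the greatest is gcd(3245, 3835, 1121).
3245 = 5 × 11 × 59
3835 = 5 × 13 × 59
1121 = 19 × 59
gcd(3245, 3835, 1121) = 59.

59 inches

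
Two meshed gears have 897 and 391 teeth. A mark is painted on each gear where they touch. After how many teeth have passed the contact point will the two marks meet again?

15249 teeth

We need the least common multiple of the intervals.
897 = 3 × 13 × 23
391 = 17 × 23
LCM(897, 391) = 3 × 13 × 17 × 23 = 15249.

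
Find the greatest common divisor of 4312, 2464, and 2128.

4312 = 2^3 × 7^2 × 11
2464 = 2^5 × 7 × 11
2128 = 2^4 × 7 × 19
gcd(4312, 2464, 2128) = 2^3 × 7 = 56.

56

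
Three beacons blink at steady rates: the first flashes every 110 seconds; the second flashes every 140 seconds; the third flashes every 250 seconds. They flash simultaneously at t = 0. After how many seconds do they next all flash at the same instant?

38500 seconds

The first simultaneous occurrence is after LCM of the individual periods.
110 = 2 × 5 × 11
140 = 2^2 × 5 × 7
250 = 2 × 5^3
LCM(110, 140, 250) = 2^2 × 5^3 × 7 × 11 = 38500.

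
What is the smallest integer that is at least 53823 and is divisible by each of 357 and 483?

The integer must be a common multiple of 357 and 483, so a multiple of their LCM.
357 = 3 × 7 × 17
483 = 3 × 7 × 23
LCM(357, 483) = 3 × 7 × 17 × 23 = 8211.
Smallest multiple of 8211 that is ≥ 53823: ⌈53823/8211⌉ × 8211 = 7 × 8211 = 57477.

57477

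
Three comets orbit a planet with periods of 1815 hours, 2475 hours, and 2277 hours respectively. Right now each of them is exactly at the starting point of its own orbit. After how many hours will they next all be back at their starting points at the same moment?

626175 hours

The first simultaneous occurrence is after LCM of the individual periods.
1815 = 3 × 5 × 11^2
2475 = 3^2 × 5^2 × 11
2277 = 3^2 × 11 × 23
LCM(1815, 2475, 2277) = 3^2 × 5^2 × 11^2 × 23 = 626175.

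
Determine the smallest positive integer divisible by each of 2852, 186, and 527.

145452

2852 = 2^2 × 23 × 31
186 = 2 × 3 × 31
527 = 17 × 31
LCM(2852, 186, 527) = 2^2 × 3 × 17 × 23 × 31 = 145452.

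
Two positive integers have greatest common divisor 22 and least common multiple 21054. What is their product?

463188

For any two positive integers, gcd × lcm = product = 22 × 21054 = 463188.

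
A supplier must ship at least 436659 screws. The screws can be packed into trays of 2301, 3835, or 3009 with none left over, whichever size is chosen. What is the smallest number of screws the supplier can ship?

The number of screws must be a common multiple of 2301, 3835, and 3009, so a multiple of their LCM.
2301 = 3 × 13 × 59
3835 = 5 × 13 × 59
3009 = 3 × 17 × 59
LCM(2301, 3835, 3009) = 3 × 5 × 13 × 17 × 59 = 195585.
Smallest multiple of 195585 that is ≥ 436659: ⌈436659/195585⌉ × 195585 = 3 × 195585 = 586755.

586755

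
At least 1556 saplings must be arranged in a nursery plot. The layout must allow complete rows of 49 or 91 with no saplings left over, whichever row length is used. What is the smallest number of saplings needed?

The number of saplings must be a common multiple of 49 and 91, so a multiple of their LCM.
49 = 7^2
91 = 7 × 13
LCM(49, 91) = 7^2 × 13 = 637.
Smallest multiple of 637 that is ≥ 1556: ⌈1556/637⌉ × 637 = 3 × 637 = 1911.

1911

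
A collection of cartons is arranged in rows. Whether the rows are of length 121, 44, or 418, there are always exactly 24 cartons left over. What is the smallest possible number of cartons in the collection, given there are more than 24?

9220

N − 24 must be a common multiple of 121, 44, and 418.
121 = 11^2
44 = 2^2 × 11
418 = 2 × 11 × 19
LCM(121, 44, 418) = 2^2 × 11^2 × 19 = 9196.
Smallest N > 24 is LCM + 24 = 9196 + 24 = 9220.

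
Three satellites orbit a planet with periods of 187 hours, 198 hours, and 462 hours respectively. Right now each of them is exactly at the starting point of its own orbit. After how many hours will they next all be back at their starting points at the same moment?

23562 hours

We need the least common multiple of the intervals.
187 = 11 × 17
198 = 2 × 3^2 × 11
462 = 2 × 3 × 7 × 11
LCM(187, 198, 462) = 2 × 3^2 × 7 × 11 × 17 = 23562.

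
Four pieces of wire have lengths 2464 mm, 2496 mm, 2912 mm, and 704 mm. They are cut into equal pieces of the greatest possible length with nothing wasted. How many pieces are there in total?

268

Piece length = gcd(2464, 2496, 2912, 704).
2464 = 2^5 × 7 × 11
2496 = 2^6 × 3 × 13
2912 = 2^5 × 7 × 13
704 = 2^6 × 11
gcd(2464, 2496, 2912, 704) = 2^5 = 32.
Total pieces = 2464/32 + 2496/32 + 2912/32 + 704/32 = 77 + 78 + 91 + 22 = 268.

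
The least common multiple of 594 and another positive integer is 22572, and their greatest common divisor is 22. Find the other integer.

gcd × lcm = product of the two integers, so the other integer is (22 × 22572) / 594 = 836.

836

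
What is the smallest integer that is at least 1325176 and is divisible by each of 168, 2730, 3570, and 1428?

The integer must be a common multiple of 168, 2730, 3570, and 1428, so a multiple of their LCM.
168 = 2^3 × 3 × 7
2730 = 2 × 3 × 5 × 7 × 13
3570 = 2 × 3 × 5 × 7 × 17
1428 = 2^2 × 3 × 7 × 17
LCM(168, 2730, 3570, 1428) = 2^3 × 3 × 5 × 7 × 13 × 17 = 185640.
Smallest multiple of 185640 that is ≥ 1325176: ⌈1325176/185640⌉ × 185640 = 8 × 185640 = 1485120.

1485120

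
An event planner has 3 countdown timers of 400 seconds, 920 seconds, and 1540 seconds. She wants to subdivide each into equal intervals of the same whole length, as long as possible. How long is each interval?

20 seconds

The interval must divide each timer length; the longest such is the gcd.
400 = 2^4 × 5^2
920 = 2^3 × 5 × 23
1540 = 2^2 × 5 × 7 × 11
gcd(400, 920, 1540) = 2^2 × 5 = 20.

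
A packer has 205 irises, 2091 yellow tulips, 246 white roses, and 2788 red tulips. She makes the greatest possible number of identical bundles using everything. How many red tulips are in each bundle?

68

Number of bundles = gcd(205, 2091, 246, 2788).
205 = 5 × 41
2091 = 3 × 17 × 41
246 = 2 × 3 × 41
2788 = 2^2 × 17 × 41
gcd(205, 2091, 246, 2788) = 41.
red tulips per bundle = 2788 / 41 = 68.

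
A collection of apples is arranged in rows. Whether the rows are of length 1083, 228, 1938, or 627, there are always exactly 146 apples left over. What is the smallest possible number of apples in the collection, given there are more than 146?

N − 146 must be a common multiple of 1083, 228, 1938, and 627.
1083 = 3 × 19^2
228 = 2^2 × 3 × 19
1938 = 2 × 3 × 17 × 19
627 = 3 × 11 × 19
LCM(1083, 228, 1938, 627) = 2^2 × 3 × 11 × 17 × 19^2 = 810084.
Smallest N > 146 is LCM + 146 = 810084 + 146 = 810230.

810230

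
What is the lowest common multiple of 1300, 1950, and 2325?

1300 = 2^2 × 5^2 × 13
1950 = 2 × 3 × 5^2 × 13
2325 = 3 × 5^2 × 31
LCM(1300, 1950, 2325) = 2^2 × 3 × 5^2 × 13 × 31 = 120900.

120900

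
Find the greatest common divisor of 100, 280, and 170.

10

100 = 2^2 × 5^2
280 = 2^3 × 5 × 7
170 = 2 × 5 × 17
gcd(100, 280, 170) = 2 × 5 = 10.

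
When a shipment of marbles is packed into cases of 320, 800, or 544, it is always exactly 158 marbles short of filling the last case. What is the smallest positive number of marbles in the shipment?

Being 158 short of a full case of size k means N ≡ −158 (mod k), i.e. N + 158 is a multiple of each size.
320 = 2^6 × 5
800 = 2^5 × 5^2
544 = 2^5 × 17
LCM(320, 800, 544) = 2^6 × 5^2 × 17 = 27200.
Smallest positive N is 27200 − 158 = 27042.

27042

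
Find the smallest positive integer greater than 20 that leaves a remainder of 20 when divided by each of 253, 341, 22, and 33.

47078

N − 20 must be a common multiple of 253, 341, 22, and 33.
253 = 11 × 23
341 = 11 × 31
22 = 2 × 11
33 = 3 × 11
LCM(253, 341, 22, 33) = 2 × 3 × 11 × 23 × 31 = 47058.
Smallest N > 20 is LCM + 20 = 47058 + 20 = 47078.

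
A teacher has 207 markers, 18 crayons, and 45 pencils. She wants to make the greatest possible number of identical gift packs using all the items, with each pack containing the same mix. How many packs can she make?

9 packs

The pack count must divide each quantity, so the greatest is gcd(207, 18, 45).
207 = 3^2 × 23
18 = 2 × 3^2
45 = 3^2 × 5
gcd(207, 18, 45) = 3^2 = 9.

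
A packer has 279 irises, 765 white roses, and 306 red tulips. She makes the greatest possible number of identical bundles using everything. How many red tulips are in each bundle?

Number of bundles = gcd(279, 765, 306).
279 = 3^2 × 31
765 = 3^2 × 5 × 17
306 = 2 × 3^2 × 17
gcd(279, 765, 306) = 3^2 = 9.
red tulips per bundle = 306 / 9 = 34.

34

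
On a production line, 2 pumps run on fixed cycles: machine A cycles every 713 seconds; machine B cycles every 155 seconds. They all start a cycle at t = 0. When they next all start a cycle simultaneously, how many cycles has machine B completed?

23 cycles

The first common completion time is the LCM of the periods.
713 = 23 × 31
155 = 5 × 31
LCM(713, 155) = 5 × 23 × 31 = 3565.
Cycles for period 155: 3565 / 155 = 23.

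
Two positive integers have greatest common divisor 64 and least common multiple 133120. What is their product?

8519680

For any two positive integers, gcd × lcm = product = 64 × 133120 = 8519680.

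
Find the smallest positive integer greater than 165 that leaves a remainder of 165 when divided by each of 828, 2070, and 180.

4305

N − 165 must be a common multiple of 828, 2070, and 180.
828 = 2^2 × 3^2 × 23
2070 = 2 × 3^2 × 5 × 23
180 = 2^2 × 3^2 × 5
LCM(828, 2070, 180) = 2^2 × 3^2 × 5 × 23 = 4140.
Smallest N > 165 is LCM + 165 = 4140 + 165 = 4305.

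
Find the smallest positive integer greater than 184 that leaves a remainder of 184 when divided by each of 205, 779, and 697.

66399

N − 184 must be a common multiple of 205, 779, and 697.
205 = 5 × 41
779 = 19 × 41
697 = 17 × 41
LCM(205, 779, 697) = 5 × 17 × 19 × 41 = 66215.
Smallest N > 184 is LCM + 184 = 66215 + 184 = 66399.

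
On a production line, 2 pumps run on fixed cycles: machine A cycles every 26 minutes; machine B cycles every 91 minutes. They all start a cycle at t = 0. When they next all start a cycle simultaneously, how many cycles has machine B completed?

2 cycles

The first common completion time is the LCM of the periods.
26 = 2 × 13
91 = 7 × 13
LCM(26, 91) = 2 × 7 × 13 = 182.
Cycles for period 91: 182 / 91 = 2.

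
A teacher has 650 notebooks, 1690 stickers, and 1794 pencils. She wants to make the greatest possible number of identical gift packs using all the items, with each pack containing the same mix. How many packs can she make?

26 packs

The pack count must divide each quantity, so the greatest is gcd(650, 1690, 1794).
650 = 2 × 5^2 × 13
1690 = 2 × 5 × 13^2
1794 = 2 × 3 × 13 × 23
gcd(650, 1690, 1794) = 2 × 13 = 26.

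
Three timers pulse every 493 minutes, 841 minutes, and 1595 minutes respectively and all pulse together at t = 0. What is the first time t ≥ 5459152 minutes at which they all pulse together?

5504345 minutes

Joint pulses occur at multiples of LCM(493, 841, 1595).
493 = 17 × 29
841 = 29^2
1595 = 5 × 11 × 29
LCM(493, 841, 1595) = 5 × 11 × 17 × 29^2 = 786335.
Smallest multiple of 786335 that is ≥ 5459152: ⌈5459152/786335⌉ × 786335 = 7 × 786335 = 5504345.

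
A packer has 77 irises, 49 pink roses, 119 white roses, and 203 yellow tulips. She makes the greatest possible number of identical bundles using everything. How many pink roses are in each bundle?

Number of bundles = gcd(77, 49, 119, 203).
77 = 7 × 11
49 = 7^2
119 = 7 × 17
203 = 7 × 29
gcd(77, 49, 119, 203) = 7.
pink roses per bundle = 49 / 7 = 7.

7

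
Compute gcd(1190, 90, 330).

10

1190 = 2 × 5 × 7 × 17
90 = 2 × 3^2 × 5
330 = 2 × 3 × 5 × 11
gcd(1190, 90, 330) = 2 × 5 = 10.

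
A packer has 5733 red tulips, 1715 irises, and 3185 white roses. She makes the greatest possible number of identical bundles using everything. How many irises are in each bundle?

35

Number of bundles = gcd(5733, 1715, 3185).
5733 = 3^2 × 7^2 × 13
1715 = 5 × 7^3
3185 = 5 × 7^2 × 13
gcd(5733, 1715, 3185) = 7^2 = 49.
irises per bundle = 1715 / 49 = 35.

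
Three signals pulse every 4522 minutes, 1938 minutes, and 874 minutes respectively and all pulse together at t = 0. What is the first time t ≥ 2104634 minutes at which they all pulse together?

Joint pulses occur at multiples of LCM(4522, 1938, 874).
4522 = 2 × 7 × 17 × 19
1938 = 2 × 3 × 17 × 19
874 = 2 × 19 × 23
LCM(4522, 1938, 874) = 2 × 3 × 7 × 17 × 19 × 23 = 312018.
Smallest multiple of 312018 that is ≥ 2104634: ⌈2104634/312018⌉ × 312018 = 7 × 312018 = 2184126.

2184126 minutes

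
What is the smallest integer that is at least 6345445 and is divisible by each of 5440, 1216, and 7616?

6511680

The integer must be a common multiple of 5440, 1216, and 7616, so a multiple of their LCM.
5440 = 2^6 × 5 × 17
1216 = 2^6 × 19
7616 = 2^6 × 7 × 17
LCM(5440, 1216, 7616) = 2^6 × 5 × 7 × 17 × 19 = 723520.
Smallest multiple of 723520 that is ≥ 6345445: ⌈6345445/723520⌉ × 723520 = 9 × 723520 = 6511680.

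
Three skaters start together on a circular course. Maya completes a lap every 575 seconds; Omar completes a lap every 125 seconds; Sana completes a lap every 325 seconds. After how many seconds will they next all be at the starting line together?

The first simultaneous occurrence is after LCM of the individual periods.
575 = 5^2 × 23
125 = 5^3
325 = 5^2 × 13
LCM(575, 125, 325) = 5^3 × 13 × 23 = 37375.

37375 seconds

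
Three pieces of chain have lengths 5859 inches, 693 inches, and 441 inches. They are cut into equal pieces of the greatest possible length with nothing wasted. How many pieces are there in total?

111

Piece length = gcd(5859, 693, 441).
5859 = 3^3 × 7 × 31
693 = 3^2 × 7 × 11
441 = 3^2 × 7^2
gcd(5859, 693, 441) = 3^2 × 7 = 63.
Total pieces = 5859/63 + 693/63 + 441/63 = 93 + 11 + 7 = 111.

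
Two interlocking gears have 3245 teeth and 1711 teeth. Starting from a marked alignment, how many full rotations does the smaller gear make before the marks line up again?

All finish a whole number of cycles simultaneously at t = LCM of the periods.
3245 = 5 × 11 × 59
1711 = 29 × 59
LCM(3245, 1711) = 5 × 11 × 29 × 59 = 94105.
Rotations for period 1711: 94105 / 1711 = 55.

55 rotations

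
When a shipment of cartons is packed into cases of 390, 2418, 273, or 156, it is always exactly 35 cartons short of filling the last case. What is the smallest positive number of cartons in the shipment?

Being 35 short of a full case of size k means N ≡ −35 (mod k), i.e. N + 35 is a multiple of each size.
390 = 2 × 3 × 5 × 13
2418 = 2 × 3 × 13 × 31
273 = 3 × 7 × 13
156 = 2^2 × 3 × 13
LCM(390, 2418, 273, 156) = 2^2 × 3 × 5 × 7 × 13 × 31 = 169260.
Smallest positive N is 169260 − 35 = 169225.

169225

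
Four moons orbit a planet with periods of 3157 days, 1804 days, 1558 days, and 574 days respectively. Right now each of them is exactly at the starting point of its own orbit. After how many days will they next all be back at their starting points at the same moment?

239932 days

We need the least common multiple of the intervals.
3157 = 7 × 11 × 41
1804 = 2^2 × 11 × 41
1558 = 2 × 19 × 41
574 = 2 × 7 × 41
LCM(3157, 1804, 1558, 574) = 2^2 × 7 × 11 × 19 × 41 = 239932.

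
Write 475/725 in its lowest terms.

475 = 5^2 × 19
725 = 5^2 × 29
gcd(475, 725) = 5^2 = 25.
Divide numerator and denominator by 25: 475/725 = 19/29.

19/29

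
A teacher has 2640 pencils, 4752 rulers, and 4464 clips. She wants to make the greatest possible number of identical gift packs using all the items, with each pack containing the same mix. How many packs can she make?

The pack count must divide each quantity, so the greatest is gcd(2640, 4752, 4464).
2640 = 2^4 × 3 × 5 × 11
4752 = 2^4 × 3^3 × 11
4464 = 2^4 × 3^2 × 31
gcd(2640, 4752, 4464) = 2^4 × 3 = 48.

48 packs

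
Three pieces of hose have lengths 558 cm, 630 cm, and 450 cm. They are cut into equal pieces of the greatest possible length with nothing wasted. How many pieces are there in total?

Piece length = gcd(558, 630, 450).
558 = 2 × 3^2 × 31
630 = 2 × 3^2 × 5 × 7
450 = 2 × 3^2 × 5^2
gcd(558, 630, 450) = 2 × 3^2 = 18.
Total pieces = 558/18 + 630/18 + 450/18 = 31 + 35 + 25 = 91.

91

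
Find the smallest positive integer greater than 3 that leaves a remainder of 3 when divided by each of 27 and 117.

N − 3 must be a common multiple of 27 and 117.
27 = 3^3
117 = 3^2 × 13
LCM(27, 117) = 3^3 × 13 = 351.
Smallest N > 3 is LCM + 3 = 351 + 3 = 354.

354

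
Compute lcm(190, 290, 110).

60610

190 = 2 × 5 × 19
290 = 2 × 5 × 29
110 = 2 × 5 × 11
LCM(190, 290, 110) = 2 × 5 × 11 × 19 × 29 = 60610.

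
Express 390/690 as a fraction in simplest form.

13/23

390 = 2 × 3 × 5 × 13
690 = 2 × 3 × 5 × 23
gcd(390, 690) = 2 × 3 × 5 = 30.
Divide numerator and denominator by 30: 390/690 = 13/23.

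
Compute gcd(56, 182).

56 = 2^3 × 7
182 = 2 × 7 × 13
gcd(56, 182) = 2 × 7 = 14.

14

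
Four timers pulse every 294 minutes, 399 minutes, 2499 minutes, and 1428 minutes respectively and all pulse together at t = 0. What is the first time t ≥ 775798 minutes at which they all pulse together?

949620 minutes

Joint pulses occur at multiples of LCM(294, 399, 2499, 1428).
294 = 2 × 3 × 7^2
399 = 3 × 7 × 19
2499 = 3 × 7^2 × 17
1428 = 2^2 × 3 × 7 × 17
LCM(294, 399, 2499, 1428) = 2^2 × 3 × 7^2 × 17 × 19 = 189924.
Smallest multiple of 189924 that is ≥ 775798: ⌈775798/189924⌉ × 189924 = 5 × 189924 = 949620.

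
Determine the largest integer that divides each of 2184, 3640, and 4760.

2184 = 2^3 × 3 × 7 × 13
3640 = 2^3 × 5 × 7 × 13
4760 = 2^3 × 5 × 7 × 17
gcd(2184, 3640, 4760) = 2^3 × 7 = 56.

56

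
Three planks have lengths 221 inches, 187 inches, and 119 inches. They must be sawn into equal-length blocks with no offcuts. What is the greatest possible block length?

The block length must divide every plank, so the greatest is gcd(221, 187, 119).
221 = 13 × 17
187 = 11 × 17
119 = 7 × 17
gcd(221, 187, 119) = 17.

17 inches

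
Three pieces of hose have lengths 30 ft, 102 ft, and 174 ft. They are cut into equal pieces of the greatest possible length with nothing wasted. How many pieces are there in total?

Piece length = gcd(30, 102, 174).
30 = 2 × 3 × 5
102 = 2 × 3 × 17
174 = 2 × 3 × 29
gcd(30, 102, 174) = 2 × 3 = 6.
Total pieces = 30/6 + 102/6 + 174/6 = 5 + 17 + 29 = 51.

51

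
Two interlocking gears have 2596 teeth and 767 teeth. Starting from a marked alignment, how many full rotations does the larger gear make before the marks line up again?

The first common completion time is the LCM of the periods.
2596 = 2^2 × 11 × 59
767 = 13 × 59
LCM(2596, 767) = 2^2 × 11 × 13 × 59 = 33748.
Rotations for period 2596: 33748 / 2596 = 13.

13 rotations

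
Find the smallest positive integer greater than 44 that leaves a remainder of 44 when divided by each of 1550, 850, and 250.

N − 44 must be a common multiple of 1550, 850, and 250.
1550 = 2 × 5^2 × 31
850 = 2 × 5^2 × 17
250 = 2 × 5^3
LCM(1550, 850, 250) = 2 × 5^3 × 17 × 31 = 131750.
Smallest N > 44 is LCM + 44 = 131750 + 44 = 131794.

131794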